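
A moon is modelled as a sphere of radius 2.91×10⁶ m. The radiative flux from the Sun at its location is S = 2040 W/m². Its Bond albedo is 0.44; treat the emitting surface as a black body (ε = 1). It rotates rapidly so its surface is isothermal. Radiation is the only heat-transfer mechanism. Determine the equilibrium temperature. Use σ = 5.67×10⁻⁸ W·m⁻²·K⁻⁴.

T ≈ 266 K

At equilibrium, absorbed power = emitted power.
Absorbing cross-section = πr² = 2.660×10¹³ m²; emitting surface = 4πr² = 1.064×10¹⁴ m² (ratio 4).
(1−a)S·A_cross = εσ·A_surf·T⁴  ⇒  T⁴ = (1−a)S/(4σ).
T⁴ = 0.560·2040/(4·5.67×10⁻⁸) = 5.037×10⁹ K⁴.
T = (5.037×10⁹)^(1/4).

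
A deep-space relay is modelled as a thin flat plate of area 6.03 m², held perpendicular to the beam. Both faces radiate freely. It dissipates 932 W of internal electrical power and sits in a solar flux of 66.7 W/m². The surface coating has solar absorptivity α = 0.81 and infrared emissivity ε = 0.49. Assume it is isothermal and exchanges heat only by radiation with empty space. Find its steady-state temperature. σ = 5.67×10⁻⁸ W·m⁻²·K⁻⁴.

At steady state, absorbed solar power + internal power = radiated power.
Absorbed: α·S·A_cross = 0.81·66.7·6.030 = 325.8 W (cross-section A).
Total input = 325.8 + 932 = 1258 W.
Radiated: εσ·A_surf·T⁴ with A_surf = 2A = 12.06 m².
T⁴ = 1258/(0.49·5.67×10⁻⁸·12.06) = 3.754×10⁹ K⁴.

T ≈ 248 K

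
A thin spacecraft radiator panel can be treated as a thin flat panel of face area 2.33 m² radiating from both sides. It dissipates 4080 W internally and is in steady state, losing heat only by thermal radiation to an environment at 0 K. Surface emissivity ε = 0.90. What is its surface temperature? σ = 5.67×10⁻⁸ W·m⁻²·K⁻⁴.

Steady state: internal power = radiated power, P = εσA T⁴.
Radiating area A = 2·2.33 = 4.660 m².
T⁴ = P/(εσA) = 4080/(0.90·5.67×10⁻⁸·4.660) = 1.716×10¹⁰ K⁴.
T = (1.716×10¹⁰)^(1/4).

T ≈ 362 K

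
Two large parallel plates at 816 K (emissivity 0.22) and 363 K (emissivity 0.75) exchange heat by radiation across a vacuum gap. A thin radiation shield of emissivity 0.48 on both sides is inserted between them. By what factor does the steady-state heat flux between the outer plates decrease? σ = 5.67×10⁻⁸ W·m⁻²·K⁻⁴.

factor ≈ 1.65

Without shield: q₀ = σΔ(T⁴)/(1/ε₁+1/ε₂−1) with denominator 4.879.
With shield the two gaps are in series; the resistances add: (1/ε₁+1/ε_s−1)+(1/ε_s+1/ε₂−1) = 5.629+2.417 = 8.045.
Heat-flux ratio q₀/q = 8.045/4.879.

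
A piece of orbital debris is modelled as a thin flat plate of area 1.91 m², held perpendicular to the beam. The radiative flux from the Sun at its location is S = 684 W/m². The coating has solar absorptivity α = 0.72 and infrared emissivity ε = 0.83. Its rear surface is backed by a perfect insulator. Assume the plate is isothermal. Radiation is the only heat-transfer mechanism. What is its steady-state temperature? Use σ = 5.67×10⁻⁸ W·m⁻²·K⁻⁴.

At equilibrium, absorbed power = emitted power.
Absorbing cross-section = A = 1.910 m²; emitting surface = A = 1.910 m² (ratio 1).
αS·A_cross = εσ·A_surf·T⁴  ⇒  T⁴ = αS/(ε·1σ).
T⁴ = 0.720·684/(0.83·1·5.67×10⁻⁸) = 1.046×10¹⁰ K⁴.
T = (1.046×10¹⁰)^(1/4).

T ≈ 320 K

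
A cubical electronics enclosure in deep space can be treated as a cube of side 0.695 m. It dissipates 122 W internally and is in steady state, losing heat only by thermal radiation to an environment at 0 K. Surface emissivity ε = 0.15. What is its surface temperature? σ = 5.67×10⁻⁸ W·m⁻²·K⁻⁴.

Steady state: internal power = radiated power, P = εσA T⁴.
Radiating area A = 6L² = 2.898 m².
T⁴ = P/(εσA) = 122/(0.15·5.67×10⁻⁸·2.898) = 4.950×10⁹ K⁴.
T = (4.950×10⁹)^(1/4).

T ≈ 265 K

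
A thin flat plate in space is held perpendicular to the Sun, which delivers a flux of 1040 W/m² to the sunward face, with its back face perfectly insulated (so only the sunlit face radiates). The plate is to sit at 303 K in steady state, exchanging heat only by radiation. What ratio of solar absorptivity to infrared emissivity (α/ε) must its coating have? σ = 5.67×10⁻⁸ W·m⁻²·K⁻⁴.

α/ε ≈ 0.460

Balance: αS·A = εσ·1A·T⁴ ⇒ α/ε = σT⁴/S.
α/ε = 5.67×10⁻⁸·(303)⁴/1040 = 5.67×10⁻⁸·8.429×10⁹/1040.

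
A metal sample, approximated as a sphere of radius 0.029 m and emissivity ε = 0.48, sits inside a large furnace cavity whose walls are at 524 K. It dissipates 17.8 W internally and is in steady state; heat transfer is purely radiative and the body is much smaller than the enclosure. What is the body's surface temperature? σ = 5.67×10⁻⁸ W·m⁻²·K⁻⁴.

T ≈ 609 K

For a small grey body in a large enclosure, net radiated power = εσA(T⁴ − T_w⁴).
Steady state: P = εσA(T⁴ − T_w⁴) with A = 4πr² = 0.01057 m².
T⁴ = P/(εσA) + T_w⁴ = 17.8/(0.48·5.67×10⁻⁸·0.01057) + (524)⁴
    = 6.189×10¹⁰ + 7.539×10¹⁰ = 1.373×10¹¹ K⁴.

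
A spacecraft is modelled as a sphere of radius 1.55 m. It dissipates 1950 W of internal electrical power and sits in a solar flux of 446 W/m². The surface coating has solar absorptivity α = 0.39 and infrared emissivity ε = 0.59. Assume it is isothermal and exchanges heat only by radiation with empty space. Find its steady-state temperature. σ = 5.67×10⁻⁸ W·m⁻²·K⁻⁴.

At steady state, absorbed solar power + internal power = radiated power.
Absorbed: α·S·A_cross = 0.39·446·7.548 = 1313 W (cross-section πr²).
Total input = 1313 + 1950 = 3263 W.
Radiated: εσ·A_surf·T⁴ with A_surf = 4πr² = 30.19 m².
T⁴ = 3263/(0.59·5.67×10⁻⁸·30.19) = 3.231×10⁹ K⁴.

T ≈ 238 K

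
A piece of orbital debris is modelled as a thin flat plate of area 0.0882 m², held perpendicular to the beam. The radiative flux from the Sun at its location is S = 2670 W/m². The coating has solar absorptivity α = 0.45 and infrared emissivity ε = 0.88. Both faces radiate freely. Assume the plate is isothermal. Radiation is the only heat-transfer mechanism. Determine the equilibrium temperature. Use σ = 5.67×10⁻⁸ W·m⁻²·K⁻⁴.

T ≈ 331 K

At equilibrium, absorbed power = emitted power.
Absorbing cross-section = A = 0.08820 m²; emitting surface = 2A = 0.1764 m² (ratio 2).
αS·A_cross = εσ·A_surf·T⁴  ⇒  T⁴ = αS/(ε·2σ).
T⁴ = 0.450·2670/(0.88·2·5.67×10⁻⁸) = 1.204×10¹⁰ K⁴.
T = (1.204×10¹⁰)^(1/4).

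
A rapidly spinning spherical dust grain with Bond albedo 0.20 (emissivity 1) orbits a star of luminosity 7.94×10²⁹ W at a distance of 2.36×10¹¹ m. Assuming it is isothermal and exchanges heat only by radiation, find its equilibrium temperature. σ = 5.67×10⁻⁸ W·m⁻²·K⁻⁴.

First find the stellar flux at distance d: S = L/(4πd²) = 7.94×10²⁹/(4π·(2.36×10¹¹)²) = 1.134×10⁶ W/m².
For an isothermal sphere, absorbed (1−a)S·πr² = emitted σ·4πr²·T⁴, so T⁴ = (1−a)S/(4σ).
T⁴ = 0.800·1.134×10⁶/(4·5.67×10⁻⁸) = 4.002×10¹² K⁴.

T ≈ 1410 K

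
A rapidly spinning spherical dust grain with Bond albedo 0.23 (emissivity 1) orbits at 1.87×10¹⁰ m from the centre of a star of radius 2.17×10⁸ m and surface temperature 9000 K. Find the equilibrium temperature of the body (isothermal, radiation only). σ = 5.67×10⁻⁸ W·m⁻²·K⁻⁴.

T ≈ 642 K

The star's surface emits σT_*⁴; at distance d the flux is S = σT_*⁴(R_*/d)².
S = 5.67×10⁻⁸·(9000)⁴·(2.17×10⁸/1.87×10¹⁰)² = 50090 W/m².
For an isothermal sphere T⁴ = (1−a)S/(4σ) = 1.701×10¹¹ K⁴.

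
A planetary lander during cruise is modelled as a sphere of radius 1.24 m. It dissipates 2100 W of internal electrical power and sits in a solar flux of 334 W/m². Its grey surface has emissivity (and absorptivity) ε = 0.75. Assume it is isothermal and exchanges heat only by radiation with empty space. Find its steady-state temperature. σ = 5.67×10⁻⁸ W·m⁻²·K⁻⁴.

T ≈ 252 K

At steady state, absorbed solar power + internal power = radiated power.
Absorbed: α·S·A_cross = 0.75·334·4.831 = 1210 W (cross-section πr²).
Total input = 1210 + 2100 = 3310 W.
Radiated: εσ·A_surf·T⁴ with A_surf = 4πr² = 19.32 m².
T⁴ = 3310/(0.75·5.67×10⁻⁸·19.32) = 4.028×10⁹ K⁴.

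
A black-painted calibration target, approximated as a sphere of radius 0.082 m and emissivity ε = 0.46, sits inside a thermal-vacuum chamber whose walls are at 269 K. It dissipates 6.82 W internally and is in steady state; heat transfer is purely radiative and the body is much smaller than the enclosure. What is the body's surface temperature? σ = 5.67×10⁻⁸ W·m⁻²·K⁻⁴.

For a small grey body in a large enclosure, net radiated power = εσA(T⁴ − T_w⁴).
Steady state: P = εσA(T⁴ − T_w⁴) with A = 4πr² = 0.08450 m².
T⁴ = P/(εσA) + T_w⁴ = 6.82/(0.46·5.67×10⁻⁸·0.08450) + (269)⁴
    = 3.095×10⁹ + 5.236×10⁹ = 8.331×10⁹ K⁴.

T ≈ 302 K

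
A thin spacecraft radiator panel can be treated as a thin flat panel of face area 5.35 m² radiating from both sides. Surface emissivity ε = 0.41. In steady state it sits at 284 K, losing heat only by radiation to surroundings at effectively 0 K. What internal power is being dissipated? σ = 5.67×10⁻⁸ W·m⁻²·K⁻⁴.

P ≈ 1620 W

Steady state: P = εσA T⁴.
A = 2·5.35 = 10.70 m²; T⁴ = (284)⁴ = 6.505×10⁹ K⁴.
P = 0.41 × 5.67×10⁻⁸ × 10.70 × 6.505×10⁹.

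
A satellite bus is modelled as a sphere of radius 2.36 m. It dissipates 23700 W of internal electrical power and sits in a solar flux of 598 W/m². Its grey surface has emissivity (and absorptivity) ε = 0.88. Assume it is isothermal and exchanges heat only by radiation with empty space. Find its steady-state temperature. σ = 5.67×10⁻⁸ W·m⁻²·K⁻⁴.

At steady state, absorbed solar power + internal power = radiated power.
Absorbed: α·S·A_cross = 0.88·598·17.50 = 9208 W (cross-section πr²).
Total input = 9208 + 23700 = 32910 W.
Radiated: εσ·A_surf·T⁴ with A_surf = 4πr² = 69.99 m².
T⁴ = 32910/(0.88·5.67×10⁻⁸·69.99) = 9.423×10⁹ K⁴.

T ≈ 312 K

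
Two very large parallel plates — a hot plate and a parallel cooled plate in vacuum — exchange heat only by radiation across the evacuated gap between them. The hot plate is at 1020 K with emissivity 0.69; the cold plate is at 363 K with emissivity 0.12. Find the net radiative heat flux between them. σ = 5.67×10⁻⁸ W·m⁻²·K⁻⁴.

For two infinite grey parallel plates, q = σ(T₁⁴ − T₂⁴)/(1/ε₁ + 1/ε₂ − 1).
T₁⁴ − T₂⁴ = 1.082×10¹² − 1.736×10¹⁰ = 1.065×10¹² K⁴.
1/ε₁ + 1/ε₂ − 1 = 1.449 + 8.333 − 1 = 8.783.
q = 5.67×10⁻⁸ × 1.065×10¹² / 8.783.

q ≈ 6880 W/m²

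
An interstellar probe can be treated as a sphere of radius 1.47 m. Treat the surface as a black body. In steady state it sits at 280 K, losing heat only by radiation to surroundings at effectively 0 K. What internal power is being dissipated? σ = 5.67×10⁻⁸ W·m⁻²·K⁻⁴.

Steady state: P = εσA T⁴.
A = 4πr² = 27.15 m²; T⁴ = (280)⁴ = 6.147×10⁹ K⁴.
P = 1.0 × 5.67×10⁻⁸ × 27.15 × 6.147×10⁹.

P ≈ 9460 W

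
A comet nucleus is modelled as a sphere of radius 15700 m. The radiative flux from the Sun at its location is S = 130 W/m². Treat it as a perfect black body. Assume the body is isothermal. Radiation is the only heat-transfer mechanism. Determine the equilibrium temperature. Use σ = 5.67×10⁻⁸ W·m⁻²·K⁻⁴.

T ≈ 155 K

At equilibrium, absorbed power = emitted power.
Absorbing cross-section = πr² = 7.744×10⁸ m²; emitting surface = 4πr² = 3.097×10⁹ m² (ratio 4).
S·A_cross = εσ·A_surf·T⁴  ⇒  T⁴ = S/(4σ).
T⁴ = 1.00·130/(4·5.67×10⁻⁸) = 5.732×10⁸ K⁴.
T = (5.732×10⁸)^(1/4).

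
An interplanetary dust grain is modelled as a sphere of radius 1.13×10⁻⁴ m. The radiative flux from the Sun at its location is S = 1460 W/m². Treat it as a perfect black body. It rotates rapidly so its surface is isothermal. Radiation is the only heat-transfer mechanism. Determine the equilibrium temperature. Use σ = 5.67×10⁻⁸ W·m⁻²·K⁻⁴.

T ≈ 283 K

At equilibrium, absorbed power = emitted power.
Absorbing cross-section = πr² = 4.011×10⁻⁸ m²; emitting surface = 4πr² = 1.605×10⁻⁷ m² (ratio 4).
S·A_cross = εσ·A_surf·T⁴  ⇒  T⁴ = S/(4σ).
T⁴ = 1.00·1460/(4·5.67×10⁻⁸) = 6.437×10⁹ K⁴.
T = (6.437×10⁹)^(1/4).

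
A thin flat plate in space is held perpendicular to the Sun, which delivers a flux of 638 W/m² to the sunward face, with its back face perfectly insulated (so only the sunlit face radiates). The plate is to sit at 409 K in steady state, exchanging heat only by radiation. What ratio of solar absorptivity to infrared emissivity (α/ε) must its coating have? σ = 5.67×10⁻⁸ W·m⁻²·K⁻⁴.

α/ε ≈ 2.49

Balance: αS·A = εσ·1A·T⁴ ⇒ α/ε = σT⁴/S.
α/ε = 5.67×10⁻⁸·(409)⁴/638 = 5.67×10⁻⁸·2.798×10¹⁰/638.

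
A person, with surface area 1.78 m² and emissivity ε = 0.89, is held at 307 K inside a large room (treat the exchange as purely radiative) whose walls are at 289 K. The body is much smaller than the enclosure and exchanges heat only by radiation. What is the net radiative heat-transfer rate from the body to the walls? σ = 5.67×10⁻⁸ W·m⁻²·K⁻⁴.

For a small grey body in a large enclosure: P_net = εσA(T_body⁴ − T_wall⁴).
A = 1.78 m²; T_body⁴ − T_wall⁴ = 8.883×10⁹ − 6.976×10⁹ = 1.907×10⁹ K⁴.
|P_net| = 0.89·5.67×10⁻⁸·1.780·1.907×10⁹.

P_net ≈ 171 W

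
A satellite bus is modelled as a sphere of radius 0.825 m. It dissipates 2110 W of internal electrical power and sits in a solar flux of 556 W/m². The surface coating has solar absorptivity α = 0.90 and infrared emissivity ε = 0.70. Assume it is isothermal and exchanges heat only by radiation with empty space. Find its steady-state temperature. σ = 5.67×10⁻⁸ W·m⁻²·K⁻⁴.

T ≈ 311 K

At steady state, absorbed solar power + internal power = radiated power.
Absorbed: α·S·A_cross = 0.90·556·2.138 = 1070 W (cross-section πr²).
Total input = 1070 + 2110 = 3180 W.
Radiated: εσ·A_surf·T⁴ with A_surf = 4πr² = 8.553 m².
T⁴ = 3180/(0.70·5.67×10⁻⁸·8.553) = 9.368×10⁹ K⁴.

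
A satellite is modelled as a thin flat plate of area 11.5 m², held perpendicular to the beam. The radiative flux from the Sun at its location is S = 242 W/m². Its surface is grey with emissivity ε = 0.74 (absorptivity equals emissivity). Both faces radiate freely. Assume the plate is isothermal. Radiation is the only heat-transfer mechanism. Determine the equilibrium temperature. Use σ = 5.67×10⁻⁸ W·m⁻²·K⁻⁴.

T ≈ 215 K

At equilibrium, absorbed power = emitted power.
Absorbing cross-section = A = 11.50 m²; emitting surface = 2A = 23.00 m² (ratio 2).
εS·A_cross = εσ·A_surf·T⁴  ⇒  T⁴ = S/(2σ)   (ε cancels).
T⁴ = 242/(2·5.67×10⁻⁸) = 2.134×10⁹ K⁴.
T = (2.134×10⁹)^(1/4).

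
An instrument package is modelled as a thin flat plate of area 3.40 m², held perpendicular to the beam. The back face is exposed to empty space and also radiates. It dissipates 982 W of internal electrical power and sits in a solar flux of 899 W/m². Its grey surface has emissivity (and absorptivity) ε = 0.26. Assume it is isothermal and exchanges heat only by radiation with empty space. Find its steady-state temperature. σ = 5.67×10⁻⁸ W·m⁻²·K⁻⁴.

At steady state, absorbed solar power + internal power = radiated power.
Absorbed: α·S·A_cross = 0.26·899·3.400 = 794.7 W (cross-section A).
Total input = 794.7 + 982 = 1777 W.
Radiated: εσ·A_surf·T⁴ with A_surf = 2A = 6.800 m².
T⁴ = 1777/(0.26·5.67×10⁻⁸·6.800) = 1.772×10¹⁰ K⁴.

T ≈ 365 K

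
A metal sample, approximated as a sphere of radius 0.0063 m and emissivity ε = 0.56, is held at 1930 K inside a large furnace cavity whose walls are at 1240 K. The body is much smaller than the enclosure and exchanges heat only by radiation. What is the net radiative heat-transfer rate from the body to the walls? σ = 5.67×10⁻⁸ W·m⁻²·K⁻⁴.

P_net ≈ 182 W

For a small grey body in a large enclosure: P_net = εσA(T_body⁴ − T_wall⁴).
A = 4πr² = 4.988×10⁻⁴ m²; T_body⁴ − T_wall⁴ = 1.387×10¹³ − 2.364×10¹² = 1.151×10¹³ K⁴.
|P_net| = 0.56·5.67×10⁻⁸·4.988×10⁻⁴·1.151×10¹³.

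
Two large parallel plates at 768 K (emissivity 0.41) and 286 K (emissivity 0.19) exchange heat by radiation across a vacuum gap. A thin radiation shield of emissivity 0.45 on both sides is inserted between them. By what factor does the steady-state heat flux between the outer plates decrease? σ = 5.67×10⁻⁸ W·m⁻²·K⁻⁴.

Without shield: q₀ = σΔ(T⁴)/(1/ε₁+1/ε₂−1) with denominator 6.702.
With shield the two gaps are in series; the resistances add: (1/ε₁+1/ε_s−1)+(1/ε_s+1/ε₂−1) = 3.661+6.485 = 10.15.
Heat-flux ratio q₀/q = 10.15/6.702.

factor ≈ 1.51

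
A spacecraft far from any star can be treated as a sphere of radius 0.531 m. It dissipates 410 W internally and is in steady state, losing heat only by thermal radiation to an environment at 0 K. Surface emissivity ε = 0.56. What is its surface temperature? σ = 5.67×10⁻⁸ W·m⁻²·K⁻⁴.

Steady state: internal power = radiated power, P = εσA T⁴.
Radiating area A = 4πr² = 3.543 m².
T⁴ = P/(εσA) = 410/(0.56·5.67×10⁻⁸·3.543) = 3.644×10⁹ K⁴.
T = (3.644×10⁹)^(1/4).

T ≈ 246 K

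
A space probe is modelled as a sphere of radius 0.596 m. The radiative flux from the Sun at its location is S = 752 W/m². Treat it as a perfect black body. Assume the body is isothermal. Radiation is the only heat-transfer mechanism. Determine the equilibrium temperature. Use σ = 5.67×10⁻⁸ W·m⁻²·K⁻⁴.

At equilibrium, absorbed power = emitted power.
Absorbing cross-section = πr² = 1.116 m²; emitting surface = 4πr² = 4.464 m² (ratio 4).
S·A_cross = εσ·A_surf·T⁴  ⇒  T⁴ = S/(4σ).
T⁴ = 1.00·752/(4·5.67×10⁻⁸) = 3.316×10⁹ K⁴.
T = (3.316×10⁹)^(1/4).

T ≈ 240 K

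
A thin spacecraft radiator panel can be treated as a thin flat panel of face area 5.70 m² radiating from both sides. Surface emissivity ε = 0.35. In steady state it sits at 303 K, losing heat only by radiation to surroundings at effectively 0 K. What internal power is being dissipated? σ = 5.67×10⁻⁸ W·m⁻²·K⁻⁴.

P ≈ 1910 W

Steady state: P = εσA T⁴.
A = 2·5.70 = 11.40 m²; T⁴ = (303)⁴ = 8.429×10⁹ K⁴.
P = 0.35 × 5.67×10⁻⁸ × 11.40 × 8.429×10⁹.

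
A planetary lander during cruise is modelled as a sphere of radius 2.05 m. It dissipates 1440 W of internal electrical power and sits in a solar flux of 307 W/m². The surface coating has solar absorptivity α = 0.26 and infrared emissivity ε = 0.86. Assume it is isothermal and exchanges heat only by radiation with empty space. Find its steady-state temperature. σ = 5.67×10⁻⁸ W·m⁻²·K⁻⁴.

At steady state, absorbed solar power + internal power = radiated power.
Absorbed: α·S·A_cross = 0.26·307·13.20 = 1054 W (cross-section πr²).
Total input = 1054 + 1440 = 2494 W.
Radiated: εσ·A_surf·T⁴ with A_surf = 4πr² = 52.81 m².
T⁴ = 2494/(0.86·5.67×10⁻⁸·52.81) = 9.684×10⁸ K⁴.

T ≈ 176 K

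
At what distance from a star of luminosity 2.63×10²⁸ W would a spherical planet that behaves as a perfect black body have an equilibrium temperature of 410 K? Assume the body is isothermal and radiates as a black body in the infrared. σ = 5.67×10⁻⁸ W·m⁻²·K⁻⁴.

For an isothermal black-emitting sphere, (1−a)S·πr² = σ·4πr²·T⁴ ⇒ S = 4σT⁴/(1−a).
S = 4·5.67×10⁻⁸·(410)⁴/1.00 = 6409 W/m².
Flux falls as S = L/(4πd²), so d = √(L/(4πS)) = √(2.63×10²⁸/(4π·6409)).

d ≈ 5.71×10¹¹ m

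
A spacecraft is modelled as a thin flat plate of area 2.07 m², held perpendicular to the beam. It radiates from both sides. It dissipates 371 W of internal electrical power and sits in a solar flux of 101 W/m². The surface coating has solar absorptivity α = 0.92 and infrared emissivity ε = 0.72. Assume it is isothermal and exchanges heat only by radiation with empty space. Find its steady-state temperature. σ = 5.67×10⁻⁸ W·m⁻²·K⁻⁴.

T ≈ 240 K

At steady state, absorbed solar power + internal power = radiated power.
Absorbed: α·S·A_cross = 0.92·101·2.070 = 192.3 W (cross-section A).
Total input = 192.3 + 371 = 563.3 W.
Radiated: εσ·A_surf·T⁴ with A_surf = 2A = 4.140 m².
T⁴ = 563.3/(0.72·5.67×10⁻⁸·4.140) = 3.333×10⁹ K⁴.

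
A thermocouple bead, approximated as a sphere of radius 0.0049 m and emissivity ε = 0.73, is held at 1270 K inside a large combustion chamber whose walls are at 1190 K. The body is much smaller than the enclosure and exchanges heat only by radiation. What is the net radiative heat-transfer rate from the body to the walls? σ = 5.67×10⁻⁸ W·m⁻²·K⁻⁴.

For a small grey body in a large enclosure: P_net = εσA(T_body⁴ − T_wall⁴).
A = 4πr² = 3.017×10⁻⁴ m²; T_body⁴ − T_wall⁴ = 2.601×10¹² − 2.005×10¹² = 5.961×10¹¹ K⁴.
|P_net| = 0.73·5.67×10⁻⁸·3.017×10⁻⁴·5.961×10¹¹.

P_net ≈ 7.44 W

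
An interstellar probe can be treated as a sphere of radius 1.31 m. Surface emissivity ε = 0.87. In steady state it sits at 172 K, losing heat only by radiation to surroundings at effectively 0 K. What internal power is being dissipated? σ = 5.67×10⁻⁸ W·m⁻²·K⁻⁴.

Steady state: P = εσA T⁴.
A = 4πr² = 21.57 m²; T⁴ = (172)⁴ = 8.752×10⁸ K⁴.
P = 0.87 × 5.67×10⁻⁸ × 21.57 × 8.752×10⁸.

P ≈ 931 W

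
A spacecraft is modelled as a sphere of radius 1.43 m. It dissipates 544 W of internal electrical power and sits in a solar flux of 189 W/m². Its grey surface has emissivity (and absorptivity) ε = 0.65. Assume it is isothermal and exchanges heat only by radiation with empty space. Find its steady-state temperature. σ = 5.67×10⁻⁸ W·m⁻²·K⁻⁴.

At steady state, absorbed solar power + internal power = radiated power.
Absorbed: α·S·A_cross = 0.65·189·6.424 = 789.2 W (cross-section πr²).
Total input = 789.2 + 544 = 1333 W.
Radiated: εσ·A_surf·T⁴ with A_surf = 4πr² = 25.70 m².
T⁴ = 1333/(0.65·5.67×10⁻⁸·25.70) = 1.408×10⁹ K⁴.

T ≈ 194 K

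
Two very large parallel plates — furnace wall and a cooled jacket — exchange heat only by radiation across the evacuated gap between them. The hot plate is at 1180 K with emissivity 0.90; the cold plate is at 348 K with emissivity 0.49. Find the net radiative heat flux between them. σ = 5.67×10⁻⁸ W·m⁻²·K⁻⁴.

For two infinite grey parallel plates, q = σ(T₁⁴ − T₂⁴)/(1/ε₁ + 1/ε₂ − 1).
T₁⁴ − T₂⁴ = 1.939×10¹² − 1.467×10¹⁰ = 1.924×10¹² K⁴.
1/ε₁ + 1/ε₂ − 1 = 1.111 + 2.041 − 1 = 2.152.
q = 5.67×10⁻⁸ × 1.924×10¹² / 2.152.

q ≈ 50700 W/m²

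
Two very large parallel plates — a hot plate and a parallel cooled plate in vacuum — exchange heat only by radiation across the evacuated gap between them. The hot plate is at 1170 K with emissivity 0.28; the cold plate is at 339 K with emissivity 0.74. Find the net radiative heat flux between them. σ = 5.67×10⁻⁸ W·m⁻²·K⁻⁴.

For two infinite grey parallel plates, q = σ(T₁⁴ − T₂⁴)/(1/ε₁ + 1/ε₂ − 1).
T₁⁴ − T₂⁴ = 1.874×10¹² − 1.321×10¹⁰ = 1.861×10¹² K⁴.
1/ε₁ + 1/ε₂ − 1 = 3.571 + 1.351 − 1 = 3.923.
q = 5.67×10⁻⁸ × 1.861×10¹² / 3.923.

q ≈ 26900 W/m²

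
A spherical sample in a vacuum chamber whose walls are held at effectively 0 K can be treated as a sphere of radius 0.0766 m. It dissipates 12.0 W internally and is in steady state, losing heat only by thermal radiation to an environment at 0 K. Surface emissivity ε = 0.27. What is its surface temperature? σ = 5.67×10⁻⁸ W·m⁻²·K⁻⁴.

Steady state: internal power = radiated power, P = εσA T⁴.
Radiating area A = 4πr² = 0.07373 m².
T⁴ = P/(εσA) = 12.0/(0.27·5.67×10⁻⁸·0.07373) = 1.063×10¹⁰ K⁴.
T = (1.063×10¹⁰)^(1/4).

T ≈ 321 K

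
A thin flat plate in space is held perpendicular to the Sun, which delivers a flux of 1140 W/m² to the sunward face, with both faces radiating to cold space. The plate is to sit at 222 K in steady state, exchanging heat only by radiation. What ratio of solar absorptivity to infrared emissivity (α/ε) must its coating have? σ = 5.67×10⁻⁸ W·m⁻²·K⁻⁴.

α/ε ≈ 0.242

Balance: αS·A = εσ·2A·T⁴ ⇒ α/ε = 2σT⁴/S.
α/ε = 2·5.67×10⁻⁸·(222)⁴/1140 = 2·5.67×10⁻⁸·2.429×10⁹/1140.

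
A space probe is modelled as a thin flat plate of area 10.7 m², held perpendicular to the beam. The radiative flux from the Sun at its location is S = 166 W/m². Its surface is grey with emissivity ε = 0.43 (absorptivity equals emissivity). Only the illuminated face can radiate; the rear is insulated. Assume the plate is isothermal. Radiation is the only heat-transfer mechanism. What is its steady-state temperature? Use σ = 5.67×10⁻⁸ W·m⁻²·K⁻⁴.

At equilibrium, absorbed power = emitted power.
Absorbing cross-section = A = 10.70 m²; emitting surface = A = 10.70 m² (ratio 1).
εS·A_cross = εσ·A_surf·T⁴  ⇒  T⁴ = S/(1σ)   (ε cancels).
T⁴ = 166/(1·5.67×10⁻⁸) = 2.928×10⁹ K⁴.
T = (2.928×10⁹)^(1/4).

T ≈ 233 K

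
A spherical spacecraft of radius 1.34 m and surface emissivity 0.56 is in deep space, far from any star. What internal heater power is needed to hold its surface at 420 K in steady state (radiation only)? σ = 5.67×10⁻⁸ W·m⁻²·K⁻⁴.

P ≈ 22300 W

P = εσ·4πr²·T⁴.
4πr² = 22.56 m²; T⁴ = 3.112×10¹⁰ K⁴.
P = 0.56·5.67×10⁻⁸·22.56·3.112×10¹⁰.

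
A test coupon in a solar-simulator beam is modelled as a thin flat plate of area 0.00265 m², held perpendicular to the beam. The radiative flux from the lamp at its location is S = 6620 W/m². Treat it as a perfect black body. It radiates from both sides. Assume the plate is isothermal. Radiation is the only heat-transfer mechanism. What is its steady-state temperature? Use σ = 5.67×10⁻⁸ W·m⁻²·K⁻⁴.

At equilibrium, absorbed power = emitted power.
Absorbing cross-section = A = 0.002650 m²; emitting surface = 2A = 0.005300 m² (ratio 2).
S·A_cross = εσ·A_surf·T⁴  ⇒  T⁴ = S/(2σ).
T⁴ = 1.00·6620/(2·5.67×10⁻⁸) = 5.838×10¹⁰ K⁴.
T = (5.838×10¹⁰)^(1/4).

T ≈ 492 K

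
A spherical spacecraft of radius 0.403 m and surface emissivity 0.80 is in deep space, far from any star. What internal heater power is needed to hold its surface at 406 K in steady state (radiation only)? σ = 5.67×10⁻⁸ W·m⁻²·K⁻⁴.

P = εσ·4πr²·T⁴.
4πr² = 2.041 m²; T⁴ = 2.717×10¹⁰ K⁴.
P = 0.80·5.67×10⁻⁸·2.041·2.717×10¹⁰.

P ≈ 2520 W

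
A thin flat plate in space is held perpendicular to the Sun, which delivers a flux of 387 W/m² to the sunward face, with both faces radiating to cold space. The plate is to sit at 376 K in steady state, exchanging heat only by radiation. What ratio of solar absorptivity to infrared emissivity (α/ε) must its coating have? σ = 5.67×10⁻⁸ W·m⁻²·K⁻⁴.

Balance: αS·A = εσ·2A·T⁴ ⇒ α/ε = 2σT⁴/S.
α/ε = 2·5.67×10⁻⁸·(376)⁴/387 = 2·5.67×10⁻⁸·1.999×10¹⁰/387.

α/ε ≈ 5.86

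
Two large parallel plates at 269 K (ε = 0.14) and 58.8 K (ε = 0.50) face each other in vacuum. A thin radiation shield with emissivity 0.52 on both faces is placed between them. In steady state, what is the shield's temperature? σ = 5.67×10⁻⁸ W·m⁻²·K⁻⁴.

T_s ≈ 193 K

In steady state the net flux on the hot side equals that on the cold side.
σ(T₁⁴−T_s⁴)/D₁ = σ(T_s⁴−T₂⁴)/D₂, with D₁ = 1/ε₁+1/ε_s−1 = 8.066, D₂ = 1/ε_s+1/ε₂−1 = 2.923.
Solve for T_s⁴: T_s⁴ = (D₂·T₁⁴ + D₁·T₂⁴)/(D₁+D₂) = 1.402×10⁹ K⁴.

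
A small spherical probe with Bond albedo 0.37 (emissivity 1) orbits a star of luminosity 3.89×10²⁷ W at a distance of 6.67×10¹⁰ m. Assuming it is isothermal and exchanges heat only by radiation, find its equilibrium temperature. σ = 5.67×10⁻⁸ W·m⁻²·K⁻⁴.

First find the stellar flux at distance d: S = L/(4πd²) = 3.89×10²⁷/(4π·(6.67×10¹⁰)²) = 69580 W/m².
For an isothermal sphere, absorbed (1−a)S·πr² = emitted σ·4πr²·T⁴, so T⁴ = (1−a)S/(4σ).
T⁴ = 0.630·69580/(4·5.67×10⁻⁸) = 1.933×10¹¹ K⁴.

T ≈ 663 K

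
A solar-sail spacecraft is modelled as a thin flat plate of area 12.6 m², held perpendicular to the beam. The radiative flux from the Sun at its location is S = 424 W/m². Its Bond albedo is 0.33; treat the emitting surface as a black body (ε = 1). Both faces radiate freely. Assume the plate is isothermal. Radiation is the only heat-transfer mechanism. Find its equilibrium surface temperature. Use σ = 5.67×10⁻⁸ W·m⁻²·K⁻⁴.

T ≈ 224 K

At equilibrium, absorbed power = emitted power.
Absorbing cross-section = A = 12.60 m²; emitting surface = 2A = 25.20 m² (ratio 2).
(1−a)S·A_cross = εσ·A_surf·T⁴  ⇒  T⁴ = (1−a)S/(2σ).
T⁴ = 0.670·424/(2·5.67×10⁻⁸) = 2.505×10⁹ K⁴.
T = (2.505×10⁹)^(1/4).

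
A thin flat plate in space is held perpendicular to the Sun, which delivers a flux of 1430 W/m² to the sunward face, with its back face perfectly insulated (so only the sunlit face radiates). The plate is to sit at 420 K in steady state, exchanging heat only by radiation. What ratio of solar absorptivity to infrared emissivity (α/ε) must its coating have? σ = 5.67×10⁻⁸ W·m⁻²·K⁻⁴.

α/ε ≈ 1.23

Balance: αS·A = εσ·1A·T⁴ ⇒ α/ε = σT⁴/S.
α/ε = 5.67×10⁻⁸·(420)⁴/1430 = 5.67×10⁻⁸·3.112×10¹⁰/1430.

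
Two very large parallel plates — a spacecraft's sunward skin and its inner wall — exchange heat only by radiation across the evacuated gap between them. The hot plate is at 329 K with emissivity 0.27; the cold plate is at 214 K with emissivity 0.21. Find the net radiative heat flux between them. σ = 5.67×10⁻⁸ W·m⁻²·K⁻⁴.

q ≈ 73.1 W/m²

For two infinite grey parallel plates, q = σ(T₁⁴ − T₂⁴)/(1/ε₁ + 1/ε₂ − 1).
T₁⁴ − T₂⁴ = 1.172×10¹⁰ − 2.097×10⁹ = 9.619×10⁹ K⁴.
1/ε₁ + 1/ε₂ − 1 = 3.704 + 4.762 − 1 = 7.466.
q = 5.67×10⁻⁸ × 9.619×10⁹ / 7.466.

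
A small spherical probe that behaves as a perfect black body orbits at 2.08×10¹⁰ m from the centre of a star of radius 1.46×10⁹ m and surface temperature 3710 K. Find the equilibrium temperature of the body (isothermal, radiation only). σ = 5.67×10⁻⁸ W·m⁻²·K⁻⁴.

The star's surface emits σT_*⁴; at distance d the flux is S = σT_*⁴(R_*/d)².
S = 5.67×10⁻⁸·(3710)⁴·(1.46×10⁹/2.08×10¹⁰)² = 52920 W/m².
For an isothermal sphere T⁴ = (1−a)S/(4σ) = 2.334×10¹¹ K⁴.

T ≈ 695 K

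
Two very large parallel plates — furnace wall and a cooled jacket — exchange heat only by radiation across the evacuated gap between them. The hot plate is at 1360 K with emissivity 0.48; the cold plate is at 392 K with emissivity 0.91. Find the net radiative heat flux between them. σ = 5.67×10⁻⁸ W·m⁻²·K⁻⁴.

q ≈ 88300 W/m²

For two infinite grey parallel plates, q = σ(T₁⁴ − T₂⁴)/(1/ε₁ + 1/ε₂ − 1).
T₁⁴ − T₂⁴ = 3.421×10¹² − 2.361×10¹⁰ = 3.397×10¹² K⁴.
1/ε₁ + 1/ε₂ − 1 = 2.083 + 1.099 − 1 = 2.182.
q = 5.67×10⁻⁸ × 3.397×10¹² / 2.182.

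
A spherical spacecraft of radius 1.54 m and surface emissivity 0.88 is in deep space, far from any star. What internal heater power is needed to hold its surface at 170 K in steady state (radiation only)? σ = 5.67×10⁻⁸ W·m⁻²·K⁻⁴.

P ≈ 1240 W

P = εσ·4πr²·T⁴.
4πr² = 29.80 m²; T⁴ = 8.352×10⁸ K⁴.
P = 0.88·5.67×10⁻⁸·29.80·8.352×10⁸.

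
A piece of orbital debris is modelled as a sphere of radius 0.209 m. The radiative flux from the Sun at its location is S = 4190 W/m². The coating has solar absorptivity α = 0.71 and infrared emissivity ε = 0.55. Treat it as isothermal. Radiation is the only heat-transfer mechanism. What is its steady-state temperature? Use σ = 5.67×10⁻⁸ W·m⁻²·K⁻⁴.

At equilibrium, absorbed power = emitted power.
Absorbing cross-section = πr² = 0.1372 m²; emitting surface = 4πr² = 0.5489 m² (ratio 4).
αS·A_cross = εσ·A_surf·T⁴  ⇒  T⁴ = αS/(ε·4σ).
T⁴ = 0.710·4190/(0.55·4·5.67×10⁻⁸) = 2.385×10¹⁰ K⁴.
T = (2.385×10¹⁰)^(1/4).

T ≈ 393 K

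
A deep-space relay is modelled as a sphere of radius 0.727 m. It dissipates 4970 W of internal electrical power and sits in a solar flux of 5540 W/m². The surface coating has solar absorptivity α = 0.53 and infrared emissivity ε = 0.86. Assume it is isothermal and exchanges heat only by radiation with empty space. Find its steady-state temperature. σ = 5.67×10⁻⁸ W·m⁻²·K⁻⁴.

T ≈ 418 K

At steady state, absorbed solar power + internal power = radiated power.
Absorbed: α·S·A_cross = 0.53·5540·1.660 = 4875 W (cross-section πr²).
Total input = 4875 + 4970 = 9845 W.
Radiated: εσ·A_surf·T⁴ with A_surf = 4πr² = 6.642 m².
T⁴ = 9845/(0.86·5.67×10⁻⁸·6.642) = 3.040×10¹⁰ K⁴.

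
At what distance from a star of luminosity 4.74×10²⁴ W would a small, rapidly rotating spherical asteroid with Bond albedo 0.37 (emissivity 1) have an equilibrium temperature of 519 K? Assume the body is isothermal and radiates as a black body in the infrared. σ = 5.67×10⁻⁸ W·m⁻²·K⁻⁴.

For an isothermal black-emitting sphere, (1−a)S·πr² = σ·4πr²·T⁴ ⇒ S = 4σT⁴/(1−a).
S = 4·5.67×10⁻⁸·(519)⁴/0.630 = 26120 W/m².
Flux falls as S = L/(4πd²), so d = √(L/(4πS)) = √(4.74×10²⁴/(4π·26120)).

d ≈ 3.80×10⁹ m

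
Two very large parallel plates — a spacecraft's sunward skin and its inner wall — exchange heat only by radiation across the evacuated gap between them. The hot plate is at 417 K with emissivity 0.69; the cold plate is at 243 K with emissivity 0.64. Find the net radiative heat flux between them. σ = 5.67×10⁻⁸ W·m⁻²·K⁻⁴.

q ≈ 754 W/m²

For two infinite grey parallel plates, q = σ(T₁⁴ − T₂⁴)/(1/ε₁ + 1/ε₂ − 1).
T₁⁴ − T₂⁴ = 3.024×10¹⁰ − 3.487×10⁹ = 2.675×10¹⁰ K⁴.
1/ε₁ + 1/ε₂ − 1 = 1.449 + 1.562 − 1 = 2.012.
q = 5.67×10⁻⁸ × 2.675×10¹⁰ / 2.012.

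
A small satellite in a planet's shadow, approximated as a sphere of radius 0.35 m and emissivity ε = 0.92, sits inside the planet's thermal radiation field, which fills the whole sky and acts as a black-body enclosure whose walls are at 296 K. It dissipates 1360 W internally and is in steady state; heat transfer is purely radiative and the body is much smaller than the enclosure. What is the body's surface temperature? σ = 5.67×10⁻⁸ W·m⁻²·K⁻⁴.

T ≈ 396 K

For a small grey body in a large enclosure, net radiated power = εσA(T⁴ − T_w⁴).
Steady state: P = εσA(T⁴ − T_w⁴) with A = 4πr² = 1.539 m².
T⁴ = P/(εσA) + T_w⁴ = 1360/(0.92·5.67×10⁻⁸·1.539) + (296)⁴
    = 1.694×10¹⁰ + 7.677×10⁹ = 2.461×10¹⁰ K⁴.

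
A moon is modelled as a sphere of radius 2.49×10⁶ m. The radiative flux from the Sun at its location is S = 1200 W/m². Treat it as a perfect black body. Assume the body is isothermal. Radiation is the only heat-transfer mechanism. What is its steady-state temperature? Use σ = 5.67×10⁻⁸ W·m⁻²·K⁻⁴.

T ≈ 270 K

At equilibrium, absorbed power = emitted power.
Absorbing cross-section = πr² = 1.948×10¹³ m²; emitting surface = 4πr² = 7.791×10¹³ m² (ratio 4).
S·A_cross = εσ·A_surf·T⁴  ⇒  T⁴ = S/(4σ).
T⁴ = 1.00·1200/(4·5.67×10⁻⁸) = 5.291×10⁹ K⁴.
T = (5.291×10⁹)^(1/4).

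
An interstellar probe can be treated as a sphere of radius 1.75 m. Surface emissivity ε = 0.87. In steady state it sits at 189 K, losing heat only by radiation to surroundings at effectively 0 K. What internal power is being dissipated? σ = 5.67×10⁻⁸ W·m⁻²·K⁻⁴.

Steady state: P = εσA T⁴.
A = 4πr² = 38.48 m²; T⁴ = (189)⁴ = 1.276×10⁹ K⁴.
P = 0.87 × 5.67×10⁻⁸ × 38.48 × 1.276×10⁹.

P ≈ 2420 W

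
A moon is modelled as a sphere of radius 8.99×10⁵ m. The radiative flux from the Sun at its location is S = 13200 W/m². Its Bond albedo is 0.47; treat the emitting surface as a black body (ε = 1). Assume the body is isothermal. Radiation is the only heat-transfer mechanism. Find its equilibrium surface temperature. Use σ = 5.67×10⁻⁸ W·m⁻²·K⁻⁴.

At equilibrium, absorbed power = emitted power.
Absorbing cross-section = πr² = 2.539×10¹² m²; emitting surface = 4πr² = 1.016×10¹³ m² (ratio 4).
(1−a)S·A_cross = εσ·A_surf·T⁴  ⇒  T⁴ = (1−a)S/(4σ).
T⁴ = 0.530·13200/(4·5.67×10⁻⁸) = 3.085×10¹⁰ K⁴.
T = (3.085×10¹⁰)^(1/4).

T ≈ 419 K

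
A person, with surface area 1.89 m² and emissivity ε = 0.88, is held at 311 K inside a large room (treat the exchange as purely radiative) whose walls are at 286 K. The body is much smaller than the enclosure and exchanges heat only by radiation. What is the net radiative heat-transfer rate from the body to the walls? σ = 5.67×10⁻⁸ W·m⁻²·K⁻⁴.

For a small grey body in a large enclosure: P_net = εσA(T_body⁴ − T_wall⁴).
A = 1.89 m²; T_body⁴ − T_wall⁴ = 9.355×10⁹ − 6.691×10⁹ = 2.664×10⁹ K⁴.
|P_net| = 0.88·5.67×10⁻⁸·1.890·2.664×10⁹.

P_net ≈ 251 W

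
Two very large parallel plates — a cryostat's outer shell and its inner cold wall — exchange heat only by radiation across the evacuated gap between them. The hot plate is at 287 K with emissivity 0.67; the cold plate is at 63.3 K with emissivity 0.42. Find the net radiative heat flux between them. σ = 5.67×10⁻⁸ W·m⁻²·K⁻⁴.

For two infinite grey parallel plates, q = σ(T₁⁴ − T₂⁴)/(1/ε₁ + 1/ε₂ − 1).
T₁⁴ − T₂⁴ = 6.785×10⁹ − 1.606×10⁷ = 6.769×10⁹ K⁴.
1/ε₁ + 1/ε₂ − 1 = 1.493 + 2.381 − 1 = 2.873.
q = 5.67×10⁻⁸ × 6.769×10⁹ / 2.873.

q ≈ 134 W/m²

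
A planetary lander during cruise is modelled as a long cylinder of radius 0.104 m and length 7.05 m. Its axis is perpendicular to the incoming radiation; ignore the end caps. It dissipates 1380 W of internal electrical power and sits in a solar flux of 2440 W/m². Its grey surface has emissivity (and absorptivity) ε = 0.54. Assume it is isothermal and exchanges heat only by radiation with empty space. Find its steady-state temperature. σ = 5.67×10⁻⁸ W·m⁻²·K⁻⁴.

T ≈ 391 K

At steady state, absorbed solar power + internal power = radiated power.
Absorbed: α·S·A_cross = 0.54·2440·1.466 = 1932 W (cross-section 2rL).
Total input = 1932 + 1380 = 3312 W.
Radiated: εσ·A_surf·T⁴ with A_surf = 2πrL = 4.607 m².
T⁴ = 3312/(0.54·5.67×10⁻⁸·4.607) = 2.348×10¹⁰ K⁴.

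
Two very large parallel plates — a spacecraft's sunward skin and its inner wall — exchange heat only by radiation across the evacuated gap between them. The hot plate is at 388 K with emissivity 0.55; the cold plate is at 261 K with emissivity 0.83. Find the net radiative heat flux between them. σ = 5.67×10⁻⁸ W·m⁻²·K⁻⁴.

For two infinite grey parallel plates, q = σ(T₁⁴ − T₂⁴)/(1/ε₁ + 1/ε₂ − 1).
T₁⁴ − T₂⁴ = 2.266×10¹⁰ − 4.640×10⁹ = 1.802×10¹⁰ K⁴.
1/ε₁ + 1/ε₂ − 1 = 1.818 + 1.205 − 1 = 2.023.
q = 5.67×10⁻⁸ × 1.802×10¹⁰ / 2.023.

q ≈ 505 W/m²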